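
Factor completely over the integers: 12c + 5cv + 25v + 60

(5v + 12)(c + 5)

Group as (5cv + 12c) + (25v + 60) = c(5v + 12) + 5(5v + 12).
Both groups share the factor (5v + 12).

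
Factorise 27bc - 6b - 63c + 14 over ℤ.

Group as (27bc - 6b) + (-63c + 14) = 3b(9c - 2) - 7(9c - 2).
Both groups share the factor (9c - 2).

(3b - 7)(9c - 2)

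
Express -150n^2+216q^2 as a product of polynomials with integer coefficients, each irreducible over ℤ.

6(6q-5n)(6q+5n)

Pull out the common factor 6; 36q^2-25n^2 is a difference of squares.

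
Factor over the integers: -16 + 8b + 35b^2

(5b + 4)(7b - 4)

Need a pair with product 35·(-16) = -560 and sum 8: that's 28 and -20.
Split the middle term: 35b^2 + 28b - 20b - 16 = 7b(5b + 4) - 4(5b + 4).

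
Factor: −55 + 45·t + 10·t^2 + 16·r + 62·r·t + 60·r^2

Group: 6·r·(10·r + 2·t + 11) + (5·t − 5)·(10·r + 2·t + 11); both groups contain (10·r + 2·t + 11).

(10·r + 2·t + 11)·(6·r + 5·t − 5)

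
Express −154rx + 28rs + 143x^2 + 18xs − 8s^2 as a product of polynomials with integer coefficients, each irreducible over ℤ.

−(11x − 2s)(14r − 13x − 4s)

Group: −11x(14r − 13x − 4s) + 2s(14r − 13x − 4s); both groups contain (14r − 13x − 4s).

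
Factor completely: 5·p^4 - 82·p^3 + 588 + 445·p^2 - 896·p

Among the possible rational roots, p = 6 is a root, so (p - 6) divides it; the quotient is 5·p^3 - 52·p^2 + 133·p - 98.
Then p = 2 is a root, giving the factor (p - 2) and quotient 5·p^2 - 42·p + 49.
The remaining quadratic factors as (p - 7)(5·p - 7).

(5·p - 7)·(p - 2)·(p - 6)·(p - 7)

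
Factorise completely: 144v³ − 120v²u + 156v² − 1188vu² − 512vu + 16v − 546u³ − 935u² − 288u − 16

Group: 4v(36v² + 96vu + 48v + 39u² + 64u + 16) + (−14u − 1)(36v² + 96vu + 48v + 39u² + 64u + 16); both groups contain (36v² + 96vu + 48v + 39u² + 64u + 16), so (4v − 14u − 1) is a factor with cofactor 36v² + 96vu + 48v + 39u² + 64u + 16.
The cofactor groups again: 36v² + 96vu + 48v + 39u² + 64u + 16 = 6v(6v + 3u + 4) + (13u + 4)(6v + 3u + 4); both groups contain (6v + 3u + 4), giving (6v + 13u + 4)(6v + 3u + 4).

(4v − 14u − 1)(6v + 13u + 4)(6v + 3u + 4)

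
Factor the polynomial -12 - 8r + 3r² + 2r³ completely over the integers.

(2r + 3)(r + 2)(r - 2)

By the rational root theorem, r = -3/2 is a root, giving the factor (2r + 3) and quotient r² - 4.
The remaining quadratic factors as (r + 2)(r - 2).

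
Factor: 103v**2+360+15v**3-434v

Testing divisors of the constant over divisors of the leading coefficient, v = 4/3 is a root, so (3v-4) divides it; the quotient is 5v**2+41v-90.
The remaining quadratic factors as (v+10)(5v-9).

(3v-4)(5v-9)(v+10)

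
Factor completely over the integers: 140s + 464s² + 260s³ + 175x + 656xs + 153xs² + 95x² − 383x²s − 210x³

Group: 5x(−42x² − 43xs + 19x + 65s² + 116s + 35) + 4s(−42x² − 43xs + 19x + 65s² + 116s + 35); both groups contain (−42x² − 43xs + 19x + 65s² + 116s + 35), so (5x + 4s) is a factor with cofactor −42x² − 43xs + 19x + 65s² + 116s + 35.
The cofactor groups again: −42x² − 43xs + 19x + 65s² + 116s + 35 = −6x(7x + 13s + 5) + (5s + 7)(7x + 13s + 5); both groups contain (7x + 13s + 5), giving −(6x − 5s − 7)(7x + 13s + 5).

−(6x − 5s − 7)(7x + 13s + 5)(5x + 4s)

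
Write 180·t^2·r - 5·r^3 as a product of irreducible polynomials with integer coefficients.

Every term has a factor of 5·r. Then 36·t^2 - r^2 = (6·t)² − (r)².

5·r·(6·t - r)·(6·t + r)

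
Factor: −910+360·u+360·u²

Pull out the common factor 10, then factor the remaining trinomial.

10·(6·u+13)·(6·u−7)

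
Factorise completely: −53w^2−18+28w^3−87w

Trying the rational-root candidates, w = −6/7 is a root, so (7w+6) divides it; the quotient is 4w^2−11w−3.
The remaining quadratic factors as (w−3)(4w+1).

(4w+1)(7w+6)(w−3)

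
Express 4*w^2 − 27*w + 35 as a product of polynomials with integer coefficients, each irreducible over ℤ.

Need a pair with product 4·35 = 140 and sum −27: that's −20 and −7.
Split the middle term: 4*w^2 − 20*w − 7*w + 35 = 4*w*(w − 5) − 7*(w − 5).

(4*w − 7)*(w − 5)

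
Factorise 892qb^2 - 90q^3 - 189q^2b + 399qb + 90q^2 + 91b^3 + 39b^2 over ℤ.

-(3q - 7b - 3)(3q + 13b)(10q + b)

Group: 3q(-30q^2 + 67qb + 30q + 7b^2 + 3b) + 13b(-30q^2 + 67qb + 30q + 7b^2 + 3b); both groups contain (-30q^2 + 67qb + 30q + 7b^2 + 3b), so (3q + 13b) is a factor with cofactor -30q^2 + 67qb + 30q + 7b^2 + 3b.
The cofactor groups again: -30q^2 + 67qb + 30q + 7b^2 + 3b = -3q(10q + b) + (7b + 3)(10q + b); both groups contain (10q + b), giving -(3q - 7b - 3)(10q + b).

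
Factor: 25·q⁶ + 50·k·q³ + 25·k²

25·(k + q³)²

Pull out the common factor 25, leaving k² + 2·k·q³ + q⁶.
Recognize a perfect-square trinomial with the parts k and q³.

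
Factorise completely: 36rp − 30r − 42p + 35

Group as (36rp − 30r) + (−42p + 35) = 6r(6p − 5) − 7(6p − 5).
Both groups share the factor (6p − 5).

(6p − 5)(6r − 7)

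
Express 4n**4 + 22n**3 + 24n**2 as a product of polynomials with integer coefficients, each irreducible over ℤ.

Pull out the common factor 2n**2, then factor the remaining trinomial.

2n**2(2n + 3)(n + 4)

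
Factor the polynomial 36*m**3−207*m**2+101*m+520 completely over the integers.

Testing divisors of the constant over divisors of the leading coefficient, m = −5/4 is a root, so (4*m+5) divides it; the quotient is 9*m**2−63*m+104.
The remaining quadratic factors as (3*m−13)(3*m−8).

(3*m−13)*(3*m−8)*(4*m+5)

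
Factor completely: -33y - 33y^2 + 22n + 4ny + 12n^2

(2n - 3y)(6n + 11y + 11)

Group: 6n(2n - 3y) + (11y + 11)(2n - 3y); both groups contain (2n - 3y).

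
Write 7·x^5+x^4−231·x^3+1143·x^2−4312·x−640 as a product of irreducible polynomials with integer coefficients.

(7·x+1)·(x+8)·(x−5)·(x^2−3·x+16)

By the rational root theorem, x = 5 is a root, so (x−5) is a factor; dividing leaves 7·x^4+36·x^3−51·x^2+888·x+128.
Next, x = −8 is a root, so (x+8) divides it; the quotient is 7·x^3−20·x^2+109·x+16.
Continuing, x = −1/7 is a root, so (7·x+1) is a factor; dividing leaves x^2−3·x+16.
The quadratic x^2−3·x+16 has discriminant −55 < 0 and is irreducible over ℤ.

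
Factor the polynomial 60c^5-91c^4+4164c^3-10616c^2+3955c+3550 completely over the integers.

Trying the rational-root candidates, c = 5/3 is a root, so (3c-5) is a factor; dividing leaves 20c^4+3c^3+1393c^2-1217c-710.
Then c = -2/5 is a root, so (5c+2) divides it; the quotient is 4c^3-c^2+279c-355.
Continuing, c = 5/4 is a root, so (4c-5) divides it; the quotient is c^2+c+71.
The quadratic c^2+c+71 has discriminant -283 < 0 and is irreducible over ℤ.

(3c-5)(4c-5)(5c+2)(c^2+c+71)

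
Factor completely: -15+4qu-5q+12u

Group as (4qu-5q) + (12u-15) = q(4u-5) + 3(4u-5).
Both groups share the factor (4u-5).

(4u-5)(q+3)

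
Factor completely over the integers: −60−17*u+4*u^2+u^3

(u+3)*(u+5)*(u−4)

Trying the rational-root candidates, u = −3 is a root, so (u+3) is a factor; dividing leaves u^2+u−20.
The remaining quadratic factors as (u−4)(u+5).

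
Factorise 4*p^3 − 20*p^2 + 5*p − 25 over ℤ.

(p − 5)*(4*p^2 + 5)

Group as (4*p^3 + 5*p) + (−20*p^2 − 25) = p*(4*p^2 + 5) − 5*(4*p^2 + 5).
Both groups share the factor (4*p^2 + 5).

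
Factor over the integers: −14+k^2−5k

Two integers with product −14 and sum −5 are 2 and −7.

(k+2)(k−7)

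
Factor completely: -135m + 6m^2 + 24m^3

3m(2m + 5)(4m - 9)

Pull out the common factor 3m, then factor the remaining trinomial.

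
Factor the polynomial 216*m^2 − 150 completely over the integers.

Every term has a factor of 6. Then 36*m^2 − 25 = (6*m)² − (5)².

6*(6*m + 5)*(6*m − 5)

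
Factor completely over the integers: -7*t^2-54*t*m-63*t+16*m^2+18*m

Group: -7*t*(t+8*m+9) + 2*m*(t+8*m+9); both groups contain (t+8*m+9).

-(7*t-2*m)*(t+8*m+9)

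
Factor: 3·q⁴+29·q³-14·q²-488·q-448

(3·q+14)·(q+1)·(q+8)·(q-4)

Trying the rational-root candidates, q = -14/3 is a root, giving the factor (3·q+14) and quotient q³+5·q²-28·q-32.
Next, q = 4 is a root, giving the factor (q-4) and quotient q²+9·q+8.
The remaining quadratic factors as (q+8)(q+1).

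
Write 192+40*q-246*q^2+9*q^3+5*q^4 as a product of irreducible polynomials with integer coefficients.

Among the possible rational roots, q = -4/5 is a root, giving the factor (5*q+4) and quotient q^3+q^2-50*q+48.
Next, q = 6 is a root, so (q-6) is a factor; dividing leaves q^2+7*q-8.
The remaining quadratic factors as (q+8)(q-1).

(5*q+4)*(q+8)*(q-1)*(q-6)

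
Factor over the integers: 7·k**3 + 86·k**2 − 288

(7·k − 12)·(k + 12)·(k + 2)

Testing divisors of the constant over divisors of the leading coefficient, k = −12 is a root, so (k + 12) is a factor; dividing leaves 7·k**2 + 2·k − 24.
The remaining quadratic factors as (k + 2)(7·k − 12).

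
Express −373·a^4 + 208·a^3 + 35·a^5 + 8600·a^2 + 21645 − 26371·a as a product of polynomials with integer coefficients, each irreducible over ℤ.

(5·a − 9)·(7·a − 13)·(a + 5)·(a^2 − 12·a + 37)

Testing divisors of the constant over divisors of the leading coefficient, a = 13/7 is a root, so (7·a − 13) divides it; the quotient is 5·a^4 − 44·a^3 − 52·a^2 + 1132·a − 1665.
Continuing, a = −5 is a root, so (a + 5) is a factor; dividing leaves 5·a^3 − 69·a^2 + 293·a − 333.
Then a = 9/5 is a root, giving the factor (5·a − 9) and quotient a^2 − 12·a + 37.
The quadratic a^2 − 12·a + 37 has discriminant −4 < 0 and is irreducible over ℤ.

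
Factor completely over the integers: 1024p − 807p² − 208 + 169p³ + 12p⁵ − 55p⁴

Testing divisors of the constant over divisors of the leading coefficient, p = 1/4 is a root, so (4p − 1) is a factor; dividing leaves 3p⁴ − 13p³ + 39p² − 192p + 208.
Next, p = 4/3 is a root, so (3p − 4) is a factor; dividing leaves p³ − 3p² + 9p − 52.
Continuing, p = 4 is a root, so (p − 4) is a factor; dividing leaves p² + p + 13.
The quadratic p² + p + 13 has discriminant −51 < 0 and is irreducible over ℤ.

(3p − 4)(4p − 1)(p − 4)(p² + p + 13)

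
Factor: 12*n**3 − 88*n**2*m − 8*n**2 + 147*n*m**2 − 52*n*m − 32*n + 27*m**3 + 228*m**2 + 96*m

Group: 2*n*(6*n**2 − 17*n*m + 8*n − 3*m**2 − 24*m) + (−9*m − 4)*(6*n**2 − 17*n*m + 8*n − 3*m**2 − 24*m); both groups contain (6*n**2 − 17*n*m + 8*n − 3*m**2 − 24*m), so (2*n − 9*m − 4) is a factor with cofactor 6*n**2 − 17*n*m + 8*n − 3*m**2 − 24*m.
The cofactor groups again: 6*n**2 − 17*n*m + 8*n − 3*m**2 − 24*m = 6*n*(n − 3*m) + (m + 8)*(n − 3*m); both groups contain (n − 3*m), giving (6*n + m + 8)*(n − 3*m).

(n − 3*m)*(2*n − 9*m − 4)*(6*n + m + 8)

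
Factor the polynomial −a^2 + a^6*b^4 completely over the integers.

Factor out a^2 first: what remains is a^4*b^4 − 1.
Recognize a difference of squares with the parts a^2*b^2 and 1.
a^2*b^2 − 1 is again a difference of squares: (a*b − 1)*(a*b + 1).

a^2*(a*b + 1)*(a*b − 1)*(a^2*b^2 + 1)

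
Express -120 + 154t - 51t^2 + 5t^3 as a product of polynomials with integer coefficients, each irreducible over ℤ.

(5t - 6)(t - 4)(t - 5)

Testing divisors of the constant over divisors of the leading coefficient, t = 4 is a root, giving the factor (t - 4) and quotient 5t^2 - 31t + 30.
The remaining quadratic factors as (5t - 6)(t - 5).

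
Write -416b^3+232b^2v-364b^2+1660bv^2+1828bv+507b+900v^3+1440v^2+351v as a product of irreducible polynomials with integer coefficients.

-(13b+9v)(4b-10v-3)(8b+10v+13)

Group: 4b(-104b^2-202bv-169b-90v^2-117v) + (-10v-3)(-104b^2-202bv-169b-90v^2-117v); both groups contain (-104b^2-202bv-169b-90v^2-117v), so (4b-10v-3) is a factor with cofactor -104b^2-202bv-169b-90v^2-117v.
The cofactor groups again: -104b^2-202bv-169b-90v^2-117v = -8b(13b+9v) + (-10v-13)(13b+9v); both groups contain (13b+9v), giving -(8b+10v+13)(13b+9v).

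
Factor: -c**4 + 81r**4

Difference of squares twice: with A = 3r and B = c, A⁴ − B⁴ = (A² − B²)(A² + B²), and A² − B² factors again.

(3r - c)(3r + c)(9r**2 + c**2)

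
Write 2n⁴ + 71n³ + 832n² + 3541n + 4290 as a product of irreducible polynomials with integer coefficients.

(2n + 11)(n + 13)(n + 15)(n + 2)

Among the possible rational roots, n = −13 is a root, giving the factor (n + 13) and quotient 2n³ + 45n² + 247n + 330.
Continuing, n = −2 is a root, so (n + 2) is a factor; dividing leaves 2n² + 41n + 165.
The remaining quadratic factors as (2n + 11)(n + 15).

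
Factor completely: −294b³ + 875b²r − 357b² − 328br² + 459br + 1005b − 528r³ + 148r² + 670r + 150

Group: 7b(−42b² + 149br − 45b − 132r² + 70r + 150) + (4r + 1)(−42b² + 149br − 45b − 132r² + 70r + 150); both groups contain (−42b² + 149br − 45b − 132r² + 70r + 150), so (7b + 4r + 1) is a factor with cofactor −42b² + 149br − 45b − 132r² + 70r + 150.
The cofactor groups again: −42b² + 149br − 45b − 132r² + 70r + 150 = −6b(7b − 12r − 10) + (11r − 15)(7b − 12r − 10); both groups contain (7b − 12r − 10), giving −(6b − 11r + 15)(7b − 12r − 10).

−(6b − 11r + 15)(7b + 4r + 1)(7b − 12r − 10)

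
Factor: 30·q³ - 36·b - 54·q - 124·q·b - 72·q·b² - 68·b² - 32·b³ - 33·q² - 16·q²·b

(q - 2·b - 2)·(3·q + 2·b)·(10·q + 8·b + 9)

Group: 10·q·(3·q² - 4·q·b - 6·q - 4·b² - 4·b) + (8·b + 9)·(3·q² - 4·q·b - 6·q - 4·b² - 4·b); both groups contain (3·q² - 4·q·b - 6·q - 4·b² - 4·b), so (10·q + 8·b + 9) is a factor with cofactor 3·q² - 4·q·b - 6·q - 4·b² - 4·b.
The cofactor groups again: 3·q² - 4·q·b - 6·q - 4·b² - 4·b = 3·q·(q - 2·b - 2) + 2·b·(q - 2·b - 2); both groups contain (q - 2·b - 2), giving (3·q + 2·b)·(q - 2·b - 2).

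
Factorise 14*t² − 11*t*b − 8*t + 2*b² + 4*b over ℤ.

Group: 7*t*(2*t − b) + (−2*b − 4)*(2*t − b); both groups contain (2*t − b).

(7*t − 2*b − 4)*(2*t − b)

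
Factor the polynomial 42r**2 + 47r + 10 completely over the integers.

Need a pair with product 42·10 = 420 and sum 47: that's 12 and 35.
Split the middle term: 42r**2 + 12r + 35r + 10 = 6r(7r + 2) + 5(7r + 2).

(6r + 5)(7r + 2)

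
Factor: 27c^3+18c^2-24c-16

Group as (27c^3-24c) + (18c^2-16) = 3c(9c^2-8) + 2(9c^2-8).
Both groups share the factor (9c^2-8).

(3c+2)(9c^2-8)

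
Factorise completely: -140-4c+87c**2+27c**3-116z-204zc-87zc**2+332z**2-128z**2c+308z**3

Group: 2z(154z**2-141zc+12z+27c**2+33c-70) + (c+2)(154z**2-141zc+12z+27c**2+33c-70); both groups contain (154z**2-141zc+12z+27c**2+33c-70), so (2z+c+2) is a factor with cofactor 154z**2-141zc+12z+27c**2+33c-70.
The cofactor groups again: 154z**2-141zc+12z+27c**2+33c-70 = 11z(14z-9c+10) + (-3c-7)(14z-9c+10); both groups contain (14z-9c+10), giving (11z-3c-7)(14z-9c+10).

(11z-3c-7)(14z-9c+10)(2z+c+2)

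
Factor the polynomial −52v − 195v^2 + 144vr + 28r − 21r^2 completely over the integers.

Group: −13v(15v − 3r + 4) + 7r(15v − 3r + 4); both groups contain (15v − 3r + 4).

−(15v − 3r + 4)(13v − 7r)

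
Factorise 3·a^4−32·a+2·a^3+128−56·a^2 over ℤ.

Trying the rational-root candidates, a = −2 is a root, giving the factor (a+2) and quotient 3·a^3−4·a^2−48·a+64.
Continuing, a = 4 is a root, so (a−4) is a factor; dividing leaves 3·a^2+8·a−16.
The remaining quadratic factors as (a+4)(3·a−4).

(3·a−4)·(a+2)·(a+4)·(a−4)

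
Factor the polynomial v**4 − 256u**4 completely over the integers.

Difference of squares twice: with A = v and B = 4u, A⁴ − B⁴ = (A² − B²)(A² + B²), and A² − B² factors again.

(v − 4u)(v + 4u)(v**2 + 16u**2)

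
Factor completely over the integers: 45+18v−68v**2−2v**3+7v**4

Among the possible rational roots, v = −5/7 is a root, so (7v+5) divides it; the quotient is v**3−v**2−9v+9.
Continuing, v = 1 is a root, so (v−1) divides it; the quotient is v**2−9.
The remaining quadratic factors as (v+3)(v−3).

(7v+5)(v+3)(v−1)(v−3)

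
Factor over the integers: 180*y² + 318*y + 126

6*(5*y + 3)*(6*y + 7)

Pull out the common factor 6, then factor the remaining trinomial.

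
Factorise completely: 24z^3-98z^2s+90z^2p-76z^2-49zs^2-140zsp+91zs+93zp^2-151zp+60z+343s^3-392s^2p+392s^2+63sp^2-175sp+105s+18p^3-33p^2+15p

(2z-7s+3p-3)(3z-7s+6p-5)(4z+7s+p)

Group: 4z(6z^2-35zs+21zp-19z+49s^2-63sp+56s+18p^2-33p+15) + (7s+p)(6z^2-35zs+21zp-19z+49s^2-63sp+56s+18p^2-33p+15); both groups contain (6z^2-35zs+21zp-19z+49s^2-63sp+56s+18p^2-33p+15), so (4z+7s+p) is a factor with cofactor 6z^2-35zs+21zp-19z+49s^2-63sp+56s+18p^2-33p+15.
The cofactor groups again: 6z^2-35zs+21zp-19z+49s^2-63sp+56s+18p^2-33p+15 = 3z(2z-7s+3p-3) + (-7s+6p-5)(2z-7s+3p-3); both groups contain (2z-7s+3p-3), giving (3z-7s+6p-5)(2z-7s+3p-3).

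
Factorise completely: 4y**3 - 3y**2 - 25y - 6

(4y + 1)(y + 2)(y - 3)

Testing divisors of the constant over divisors of the leading coefficient, y = -2 is a root, so (y + 2) divides it; the quotient is 4y**2 - 11y - 3.
The remaining quadratic factors as (4y + 1)(y - 3).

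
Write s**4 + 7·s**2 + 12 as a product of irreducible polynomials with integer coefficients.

Substitute u = s**2 to get a quadratic in u, then factor.
s**2 + 3 is irreducible over ℤ (always positive, so no real roots).
s**2 + 4 is irreducible over ℤ (sum of squares).

(s**2 + 3)·(s**2 + 4)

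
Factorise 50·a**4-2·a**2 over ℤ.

Every term has a factor of 2·a**2. Then 25·a**2-1 = (5·a)² − (1)².

2·a**2·(5·a+1)·(5·a-1)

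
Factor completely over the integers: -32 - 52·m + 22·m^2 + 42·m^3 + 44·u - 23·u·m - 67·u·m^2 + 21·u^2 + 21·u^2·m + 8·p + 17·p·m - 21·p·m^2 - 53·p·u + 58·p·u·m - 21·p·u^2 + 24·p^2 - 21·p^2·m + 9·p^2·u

Group: 3·p·(3·p·u - 7·p·m + 8·p - 3·u·m - 3·u + 7·m^2 - m - 8) + (-7·u + 6·m + 4)·(3·p·u - 7·p·m + 8·p - 3·u·m - 3·u + 7·m^2 - m - 8); both groups contain (3·p·u - 7·p·m + 8·p - 3·u·m - 3·u + 7·m^2 - m - 8), so (3·p - 7·u + 6·m + 4) is a factor with cofactor 3·p·u - 7·p·m + 8·p - 3·u·m - 3·u + 7·m^2 - m - 8.
The cofactor groups again: 3·p·u - 7·p·m + 8·p - 3·u·m - 3·u + 7·m^2 - m - 8 = p·(3·u - 7·m + 8) + (-m - 1)·(3·u - 7·m + 8); both groups contain (3·u - 7·m + 8), giving (p - m - 1)·(3·u - 7·m + 8).

(3·u - 7·m + 8)·(p - m - 1)·(3·p - 7·u + 6·m + 4)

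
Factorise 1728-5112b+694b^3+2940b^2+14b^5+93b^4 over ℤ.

(2b-1)(7b-6)(b+6)(b^2+2b+48)

Testing divisors of the constant over divisors of the leading coefficient, b = -6 is a root, so (b+6) divides it; the quotient is 14b^4+9b^3+640b^2-900b+288.
Continuing, b = 6/7 is a root, so (7b-6) is a factor; dividing leaves 2b^3+3b^2+94b-48.
Next, b = 1/2 is a root, so (2b-1) divides it; the quotient is b^2+2b+48.
The quadratic b^2+2b+48 has discriminant -188 < 0 and is irreducible over ℤ.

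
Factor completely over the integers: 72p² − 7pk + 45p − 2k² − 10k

Group: 8p(9p − 2k) + (k + 5)(9p − 2k); both groups contain (9p − 2k).

(9p − 2k)(8p + k + 5)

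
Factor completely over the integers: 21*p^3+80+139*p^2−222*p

(3*p−2)*(7*p−5)*(p+8)

By the rational root theorem, p = −8 is a root, so (p+8) divides it; the quotient is 21*p^2−29*p+10.
The remaining quadratic factors as (3*p−2)(7*p−5).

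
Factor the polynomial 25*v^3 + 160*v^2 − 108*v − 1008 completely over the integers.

(5*v + 14)*(5*v − 12)*(v + 6)

Trying the rational-root candidates, v = −14/5 is a root, so (5*v + 14) is a factor; dividing leaves 5*v^2 + 18*v − 72.
The remaining quadratic factors as (v + 6)(5*v − 12).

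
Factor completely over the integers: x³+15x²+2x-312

(x+13)(x+6)(x-4)

Testing divisors of the constant over divisors of the leading coefficient, x = 4 is a root, so (x-4) divides it; the quotient is x²+19x+78.
The remaining quadratic factors as (x+6)(x+13).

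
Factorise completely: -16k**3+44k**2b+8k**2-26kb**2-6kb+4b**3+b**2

Group: 2k(-8k**2+18kb+4k-4b**2-b) - b(-8k**2+18kb+4k-4b**2-b); both groups contain (-8k**2+18kb+4k-4b**2-b), so (2k-b) is a factor with cofactor -8k**2+18kb+4k-4b**2-b.
The cofactor groups again: -8k**2+18kb+4k-4b**2-b = -4k(2k-4b-1) + b(2k-4b-1); both groups contain (2k-4b-1), giving -(4k-b)(2k-4b-1).

-(2k-4b-1)(2k-b)(4k-b)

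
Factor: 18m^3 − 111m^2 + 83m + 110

Among the possible rational roots, m = 5 is a root, so (m − 5) is a factor; dividing leaves 18m^2 − 21m − 22.
The remaining quadratic factors as (3m + 2)(6m − 11).

(3m + 2)(6m − 11)(m − 5)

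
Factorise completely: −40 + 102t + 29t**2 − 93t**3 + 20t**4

By the rational root theorem, t = −1 is a root, so (t + 1) divides it; the quotient is 20t**3 − 113t**2 + 142t − 40.
Then t = 2/5 is a root, so (5t − 2) divides it; the quotient is 4t**2 − 21t + 20.
The remaining quadratic factors as (t − 4)(4t − 5).

(4t − 5)(5t − 2)(t + 1)(t − 4)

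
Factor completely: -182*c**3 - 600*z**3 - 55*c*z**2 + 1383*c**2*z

Group: 2*c*(-91*c**2 + 9*c*z + 40*z**2) - 15*z*(-91*c**2 + 9*c*z + 40*z**2); both groups contain (-91*c**2 + 9*c*z + 40*z**2), so (2*c - 15*z) is a factor with cofactor -91*c**2 + 9*c*z + 40*z**2.
The cofactor groups again: -91*c**2 + 9*c*z + 40*z**2 = -13*c*(7*c - 5*z) - 8*z*(7*c - 5*z); both groups contain (7*c - 5*z), giving -(13*c + 8*z)*(7*c - 5*z).

-(13*c + 8*z)*(2*c - 15*z)*(7*c - 5*z)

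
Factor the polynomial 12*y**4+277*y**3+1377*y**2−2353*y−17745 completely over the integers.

(3*y+13)*(4*y−13)*(y+15)*(y+7)

By the rational root theorem, y = −15 is a root, so (y+15) divides it; the quotient is 12*y**3+97*y**2−78*y−1183.
Continuing, y = −13/3 is a root, so (3*y+13) is a factor; dividing leaves 4*y**2+15*y−91.
The remaining quadratic factors as (4*y−13)(y+7).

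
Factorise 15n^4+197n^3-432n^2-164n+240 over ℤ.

Among the possible rational roots, n = 2/3 is a root, giving the factor (3n-2) and quotient 5n^3+69n^2-98n-120.
Then n = 2 is a root, so (n-2) divides it; the quotient is 5n^2+79n+60.
The remaining quadratic factors as (n+15)(5n+4).

(3n-2)(5n+4)(n+15)(n-2)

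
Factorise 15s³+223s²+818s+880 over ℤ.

(3s+8)(5s+11)(s+10)

Trying the rational-root candidates, s = -10 is a root, so (s+10) divides it; the quotient is 15s²+73s+88.
The remaining quadratic factors as (5s+11)(3s+8).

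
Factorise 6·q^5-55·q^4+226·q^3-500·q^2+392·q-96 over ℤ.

(2·q-1)·(3·q-2)·(q-4)·(q^2-4·q+12)

Testing divisors of the constant over divisors of the leading coefficient, q = 4 is a root, so (q-4) is a factor; dividing leaves 6·q^4-31·q^3+102·q^2-92·q+24.
Next, q = 1/2 is a root, so (2·q-1) divides it; the quotient is 3·q^3-14·q^2+44·q-24.
Then q = 2/3 is a root, giving the factor (3·q-2) and quotient q^2-4·q+12.
The quadratic q^2-4·q+12 has discriminant -32 < 0 and is irreducible over ℤ.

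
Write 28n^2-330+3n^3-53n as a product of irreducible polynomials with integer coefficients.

Among the possible rational roots, n = 11/3 is a root, so (3n-11) is a factor; dividing leaves n^2+13n+30.
The remaining quadratic factors as (n+3)(n+10).

(3n-11)(n+10)(n+3)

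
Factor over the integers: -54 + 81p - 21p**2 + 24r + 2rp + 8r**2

(2r - 3p + 9)(4r + 7p - 6)

Group: 2r(4r + 7p - 6) + (-3p + 9)(4r + 7p - 6); both groups contain (4r + 7p - 6).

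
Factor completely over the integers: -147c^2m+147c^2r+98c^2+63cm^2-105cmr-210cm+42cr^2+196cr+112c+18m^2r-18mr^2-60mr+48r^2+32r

-(3m-3r-2)(7c+2r)(7c-3m+8)

Group: 7c(-21cm+21cr+14c+9m^2-9mr-30m+24r+16) + 2r(-21cm+21cr+14c+9m^2-9mr-30m+24r+16); both groups contain (-21cm+21cr+14c+9m^2-9mr-30m+24r+16), so (7c+2r) is a factor with cofactor -21cm+21cr+14c+9m^2-9mr-30m+24r+16.
The cofactor groups again: -21cm+21cr+14c+9m^2-9mr-30m+24r+16 = -7c(3m-3r-2) + (3m-8)(3m-3r-2); both groups contain (3m-3r-2), giving -(7c-3m+8)(3m-3r-2).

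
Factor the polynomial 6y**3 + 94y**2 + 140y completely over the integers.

2y(3y + 5)(y + 14)

Pull out the common factor 2y, then factor the remaining trinomial.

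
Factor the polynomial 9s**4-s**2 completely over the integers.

Every term has a factor of s**2; factoring it out leaves 9s**2-1.
Recognize a difference of squares with the parts 3s and 1.

s**2(3s+1)(3s-1)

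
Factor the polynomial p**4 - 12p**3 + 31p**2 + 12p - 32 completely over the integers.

Among the possible rational roots, p = 4 is a root, so (p - 4) is a factor; dividing leaves p**3 - 8p**2 - p + 8.
Next, p = 8 is a root, so (p - 8) divides it; the quotient is p**2 - 1.
The remaining quadratic factors as (p + 1)(p - 1).

(p + 1)(p - 1)(p - 4)(p - 8)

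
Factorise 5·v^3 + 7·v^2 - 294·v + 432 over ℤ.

Among the possible rational roots, v = 8/5 is a root, so (5·v - 8) divides it; the quotient is v^2 + 3·v - 54.
The remaining quadratic factors as (v + 9)(v - 6).

(5·v - 8)·(v + 9)·(v - 6)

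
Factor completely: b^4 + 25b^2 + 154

Substitute u = b^2 to get a quadratic in u, then factor.
b^2 + 11 is irreducible over ℤ (always positive, so no real roots).
b^2 + 14 is irreducible over ℤ (always positive, so no real roots).

(b^2 + 11)(b^2 + 14)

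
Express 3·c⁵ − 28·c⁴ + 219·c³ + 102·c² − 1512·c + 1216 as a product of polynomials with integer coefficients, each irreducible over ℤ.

By the rational root theorem, c = 2 is a root, so (c − 2) is a factor; dividing leaves 3·c⁴ − 22·c³ + 175·c² + 452·c − 608.
Continuing, c = 1 is a root, so (c − 1) divides it; the quotient is 3·c³ − 19·c² + 156·c + 608.
Next, c = −8/3 is a root, so (3·c + 8) divides it; the quotient is c² − 9·c + 76.
The quadratic c² − 9·c + 76 has discriminant −223 < 0 and is irreducible over ℤ.

(3·c + 8)·(c − 1)·(c − 2)·(c² − 9·c + 76)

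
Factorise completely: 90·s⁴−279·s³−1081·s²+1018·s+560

(3·s+8)·(5·s+2)·(6·s−7)·(s−5)

Trying the rational-root candidates, s = −2/5 is a root, giving the factor (5·s+2) and quotient 18·s³−63·s²−191·s+280.
Next, s = 5 is a root, giving the factor (s−5) and quotient 18·s²+27·s−56.
The remaining quadratic factors as (6·s−7)(3·s+8).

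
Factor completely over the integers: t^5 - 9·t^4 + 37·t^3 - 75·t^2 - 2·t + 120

(t + 1)·(t - 2)·(t - 4)·(t^2 - 4·t + 15)

By the rational root theorem, t = -1 is a root, so (t + 1) is a factor; dividing leaves t^4 - 10·t^3 + 47·t^2 - 122·t + 120.
Then t = 2 is a root, so (t - 2) divides it; the quotient is t^3 - 8·t^2 + 31·t - 60.
Then t = 4 is a root, giving the factor (t - 4) and quotient t^2 - 4·t + 15.
The quadratic t^2 - 4·t + 15 has discriminant -44 < 0 and is irreducible over ℤ.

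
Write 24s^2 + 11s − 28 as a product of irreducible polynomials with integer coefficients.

Need a pair with product 24·(−28) = −672 and sum 11: that's −21 and 32.
Split the middle term: 24s^2 − 21s + 32s − 28 = 3s(8s − 7) + 4(8s − 7).

(3s + 4)(8s − 7)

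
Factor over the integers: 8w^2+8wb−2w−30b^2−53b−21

(4w−6b−7)(2w+5b+3)

Group: 2w(4w−6b−7) + (5b+3)(4w−6b−7); both groups contain (4w−6b−7).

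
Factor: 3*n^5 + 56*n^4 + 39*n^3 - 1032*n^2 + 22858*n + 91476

By the rational root theorem, n = -11/3 is a root, so (3*n + 11) is a factor; dividing leaves n^4 + 15*n^3 - 42*n^2 - 190*n + 8316.
Continuing, n = -11 is a root, so (n + 11) is a factor; dividing leaves n^3 + 4*n^2 - 86*n + 756.
Continuing, n = -14 is a root, so (n + 14) divides it; the quotient is n^2 - 10*n + 54.
The quadratic n^2 - 10*n + 54 has discriminant -116 < 0 and is irreducible over ℤ.

(3*n + 11)*(n + 11)*(n + 14)*(n^2 - 10*n + 54)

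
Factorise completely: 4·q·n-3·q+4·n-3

Group as (4·q·n-3·q) + (4·n-3) = q·(4·n-3) + (4·n-3).
Both groups share the factor (4·n-3).

(4·n-3)·(q+1)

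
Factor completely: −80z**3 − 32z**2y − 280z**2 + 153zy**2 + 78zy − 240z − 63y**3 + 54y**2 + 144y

−(4z − 3y + 6)(5z − 3y)(4z + 7y + 8)

Group: 5z(−16z**2 − 16zy − 56z + 21y**2 − 18y − 48) − 3y(−16z**2 − 16zy − 56z + 21y**2 − 18y − 48); both groups contain (−16z**2 − 16zy − 56z + 21y**2 − 18y − 48), so (5z − 3y) is a factor with cofactor −16z**2 − 16zy − 56z + 21y**2 − 18y − 48.
The cofactor groups again: −16z**2 − 16zy − 56z + 21y**2 − 18y − 48 = −4z(4z + 7y + 8) + (3y − 6)(4z + 7y + 8); both groups contain (4z + 7y + 8), giving −(4z − 3y + 6)(4z + 7y + 8).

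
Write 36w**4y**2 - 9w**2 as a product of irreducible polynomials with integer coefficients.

Factor out 9w**2 first: what remains is 4w**2y**2 - 1.
Recognize a difference of squares with the parts 2wy and 1.

9w**2(2wy + 1)(2wy - 1)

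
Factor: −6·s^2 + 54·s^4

6·s^2·(3·s + 1)·(3·s − 1)

Every term has a factor of 6·s^2. Then 9·s^2 − 1 = (3·s)² − (1)².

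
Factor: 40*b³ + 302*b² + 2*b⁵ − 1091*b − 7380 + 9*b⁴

(2*b + 9)*(b + 5)*(b − 4)*(b² − b + 41)

By the rational root theorem, b = −5 is a root, giving the factor (b + 5) and quotient 2*b⁴ − b³ + 45*b² + 77*b − 1476.
Next, b = −9/2 is a root, so (2*b + 9) divides it; the quotient is b³ − 5*b² + 45*b − 164.
Next, b = 4 is a root, so (b − 4) divides it; the quotient is b² − b + 41.
The quadratic b² − b + 41 has discriminant −163 < 0 and is irreducible over ℤ.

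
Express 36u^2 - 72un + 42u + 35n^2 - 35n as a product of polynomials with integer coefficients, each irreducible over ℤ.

(6u - 5n)(6u - 7n + 7)

Group: 6u(6u - 5n) + (-7n + 7)(6u - 5n); both groups contain (6u - 5n).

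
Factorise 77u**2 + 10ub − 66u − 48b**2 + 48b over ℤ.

(11u − 8b)(7u + 6b − 6)

Group: 7u(11u − 8b) + (6b − 6)(11u − 8b); both groups contain (11u − 8b).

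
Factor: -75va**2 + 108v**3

3v(6v - 5a)(6v + 5a)

Pull out the common factor 3v; 36v**2 - 25a**2 is a difference of squares.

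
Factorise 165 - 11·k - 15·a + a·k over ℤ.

Group as (a·k - 15·a) + (-11·k + 165) = a·(k - 15) - 11·(k - 15).
Both groups share the factor (k - 15).

(a - 11)·(k - 15)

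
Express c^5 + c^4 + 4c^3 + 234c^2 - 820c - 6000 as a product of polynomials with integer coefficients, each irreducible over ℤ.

(c + 4)(c + 6)(c - 5)(c^2 - 4c + 50)

Testing divisors of the constant over divisors of the leading coefficient, c = -6 is a root, so (c + 6) is a factor; dividing leaves c^4 - 5c^3 + 34c^2 + 30c - 1000.
Next, c = -4 is a root, so (c + 4) divides it; the quotient is c^3 - 9c^2 + 70c - 250.
Then c = 5 is a root, so (c - 5) divides it; the quotient is c^2 - 4c + 50.
The quadratic c^2 - 4c + 50 has discriminant -184 < 0 and is irreducible over ℤ.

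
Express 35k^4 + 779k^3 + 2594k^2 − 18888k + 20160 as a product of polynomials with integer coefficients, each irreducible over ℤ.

(5k − 8)(7k − 15)(k + 12)(k + 14)

Testing divisors of the constant over divisors of the leading coefficient, k = −14 is a root, giving the factor (k + 14) and quotient 35k^3 + 289k^2 − 1452k + 1440.
Continuing, k = −12 is a root, giving the factor (k + 12) and quotient 35k^2 − 131k + 120.
The remaining quadratic factors as (5k − 8)(7k − 15).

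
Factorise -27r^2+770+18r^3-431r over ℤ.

Testing divisors of the constant over divisors of the leading coefficient, r = 14/3 is a root, so (3r-14) divides it; the quotient is 6r^2+19r-55.
The remaining quadratic factors as (r+5)(6r-11).

(3r-14)(6r-11)(r+5)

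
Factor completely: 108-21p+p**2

Two integers with product 108 and sum -21 are -12 and -9.

(p-12)(p-9)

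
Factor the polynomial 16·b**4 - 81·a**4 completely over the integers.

Write as (4·b**2)² − (9·a**2)², then factor 4·b**2 - 9·a**2 once more.

(2·b - 3·a)·(2·b + 3·a)·(4·b**2 + 9·a**2)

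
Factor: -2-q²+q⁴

Substitute u = q² to get a quadratic in u, then factor.
q²-2 is irreducible over ℤ (2 is not a perfect square).
q²+1 is irreducible over ℤ (sum of squares).

(q²+1)*(q²-2)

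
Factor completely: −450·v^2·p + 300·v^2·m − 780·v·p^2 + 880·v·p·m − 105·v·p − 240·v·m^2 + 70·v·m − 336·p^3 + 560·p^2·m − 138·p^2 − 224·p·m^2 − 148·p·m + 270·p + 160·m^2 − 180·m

Group: 10·v·(−45·v·p + 30·v·m − 42·p^2 + 28·p·m + 30·p − 20·m) + (8·p − 8·m + 9)·(−45·v·p + 30·v·m − 42·p^2 + 28·p·m + 30·p − 20·m); both groups contain (−45·v·p + 30·v·m − 42·p^2 + 28·p·m + 30·p − 20·m), so (10·v + 8·p − 8·m + 9) is a factor with cofactor −45·v·p + 30·v·m − 42·p^2 + 28·p·m + 30·p − 20·m.
The cofactor groups again: −45·v·p + 30·v·m − 42·p^2 + 28·p·m + 30·p − 20·m = −3·p·(15·v + 14·p − 10) + 2·m·(15·v + 14·p − 10); both groups contain (15·v + 14·p − 10), giving −(3·p − 2·m)·(15·v + 14·p − 10).

−(3·p − 2·m)·(10·v + 8·p − 8·m + 9)·(15·v + 14·p − 10)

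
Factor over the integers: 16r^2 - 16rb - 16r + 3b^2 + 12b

Group: 4r(4r - b - 4) - 3b(4r - b - 4); both groups contain (4r - b - 4).

(4r - 3b)(4r - b - 4)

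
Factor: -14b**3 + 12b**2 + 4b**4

2b**2(2b - 3)(b - 2)

Pull out the common factor 2b**2, then factor the remaining trinomial.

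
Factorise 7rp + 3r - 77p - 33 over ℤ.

Group as (7rp + 3r) + (-77p - 33) = r(7p + 3) - 11(7p + 3).
Both groups share the factor (7p + 3).

(7p + 3)(r - 11)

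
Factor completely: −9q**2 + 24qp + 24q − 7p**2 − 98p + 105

Group: −3q(3q − 7p + 7) + (p + 15)(3q − 7p + 7); both groups contain (3q − 7p + 7).

−(3q − 7p + 7)(3q − p − 15)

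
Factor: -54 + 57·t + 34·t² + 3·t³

(3·t - 2)·(t + 3)·(t + 9)

Testing divisors of the constant over divisors of the leading coefficient, t = -9 is a root, so (t + 9) is a factor; dividing leaves 3·t² + 7·t - 6.
The remaining quadratic factors as (t + 3)(3·t - 2).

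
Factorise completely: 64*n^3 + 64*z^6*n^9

Factor out 64*n^3 first: what remains is z^6*n^6 + 1.
Recognize a sum of cubes with the parts z^2*n^2 and 1.

64*n^3*(z^2*n^2 + 1)*(z^4*n^4 - z^2*n^2 + 1)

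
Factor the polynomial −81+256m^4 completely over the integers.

Difference of squares twice: with A = 4m and B = 3, A⁴ − B⁴ = (A² − B²)(A² + B²), and A² − B² factors again.

(4m+3)(4m−3)(16m^2+9)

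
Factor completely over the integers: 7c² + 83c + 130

Need a pair with product 7·130 = 910 and sum 83: that's 70 and 13.
Split the middle term: 7c² + 70c + 13c + 130 = 7c(c + 10) + 13(c + 10).

(7c + 13)(c + 10)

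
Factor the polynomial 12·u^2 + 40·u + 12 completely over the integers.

4·(3·u + 1)·(u + 3)

Pull out the common factor 4, then factor the remaining trinomial.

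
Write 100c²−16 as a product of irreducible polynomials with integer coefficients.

4(5c+2)(5c−2)

Every term has a factor of 4. Then 25c²−4 = (5c)² − (2)².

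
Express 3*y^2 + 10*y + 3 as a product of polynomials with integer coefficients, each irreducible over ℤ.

Need a pair with product 3·3 = 9 and sum 10: that's 1 and 9.
Split the middle term: 3*y^2 + y + 9*y + 3 = y*(3*y + 1) + 3*(3*y + 1).

(3*y + 1)*(y + 3)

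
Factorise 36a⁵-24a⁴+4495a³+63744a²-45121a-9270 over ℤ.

(6a+1)(6a-5)(a+9)(a²-9a+206)

Trying the rational-root candidates, a = 5/6 is a root, giving the factor (6a-5) and quotient 6a⁴+a³+750a²+11249a+1854.
Next, a = -1/6 is a root, giving the factor (6a+1) and quotient a³+125a+1854.
Next, a = -9 is a root, so (a+9) is a factor; dividing leaves a²-9a+206.
The quadratic a²-9a+206 has discriminant -743 < 0 and is irreducible over ℤ.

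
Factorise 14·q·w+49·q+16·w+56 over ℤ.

Group as (14·q·w+49·q) + (16·w+56) = 7·q·(2·w+7) + 8·(2·w+7).
Both groups share the factor (2·w+7).

(2·w+7)·(7·q+8)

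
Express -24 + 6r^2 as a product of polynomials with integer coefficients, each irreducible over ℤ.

Factor out 6, leaving r^2 - 4, which is a difference of two squares.

6(r + 2)(r - 2)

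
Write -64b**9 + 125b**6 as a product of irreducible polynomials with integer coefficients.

Pull out the common factor b**6, leaving -64b**3 + 125.
Recognize a difference of cubes with the parts 5 and 4b.

-b**6(4b - 5)(16b**2 + 20b + 25)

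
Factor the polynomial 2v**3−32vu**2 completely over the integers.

2v(v−4u)(v+4u)

Factor out 2v, leaving v**2−16u**2, which is a difference of two squares.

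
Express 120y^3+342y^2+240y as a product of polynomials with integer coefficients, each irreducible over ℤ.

6y(4y+5)(5y+8)

Pull out the common factor 6y, then factor the remaining trinomial.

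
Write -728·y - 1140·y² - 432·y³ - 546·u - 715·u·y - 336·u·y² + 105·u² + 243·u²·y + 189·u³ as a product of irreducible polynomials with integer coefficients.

(3·u + 4·y)·(7·u + 9·y + 14)·(9·u - 12·y - 13)

Group: 3·u·(63·u² - 3·u·y + 35·u - 108·y² - 285·y - 182) + 4·y·(63·u² - 3·u·y + 35·u - 108·y² - 285·y - 182); both groups contain (63·u² - 3·u·y + 35·u - 108·y² - 285·y - 182), so (3·u + 4·y) is a factor with cofactor 63·u² - 3·u·y + 35·u - 108·y² - 285·y - 182.
The cofactor groups again: 63·u² - 3·u·y + 35·u - 108·y² - 285·y - 182 = 9·u·(7·u + 9·y + 14) + (-12·y - 13)·(7·u + 9·y + 14); both groups contain (7·u + 9·y + 14), giving (9·u - 12·y - 13)·(7·u + 9·y + 14).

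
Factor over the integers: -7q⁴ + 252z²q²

7q²(6z - q)(6z + q)

Factor out 7q², leaving 36z² - q², which is a difference of two squares.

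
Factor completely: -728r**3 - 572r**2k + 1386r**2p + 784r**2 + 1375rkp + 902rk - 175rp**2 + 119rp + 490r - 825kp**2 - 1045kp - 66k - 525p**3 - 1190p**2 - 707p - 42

-(13r - 15p - 1)(4r - 5p - 6)(14r + 11k + 7p + 7)

Group: 13r(-56r**2 - 44rk + 42rp + 56r + 55kp + 66k + 35p**2 + 77p + 42) + (-15p - 1)(-56r**2 - 44rk + 42rp + 56r + 55kp + 66k + 35p**2 + 77p + 42); both groups contain (-56r**2 - 44rk + 42rp + 56r + 55kp + 66k + 35p**2 + 77p + 42), so (13r - 15p - 1) is a factor with cofactor -56r**2 - 44rk + 42rp + 56r + 55kp + 66k + 35p**2 + 77p + 42.
The cofactor groups again: -56r**2 - 44rk + 42rp + 56r + 55kp + 66k + 35p**2 + 77p + 42 = -14r(4r - 5p - 6) + (-11k - 7p - 7)(4r - 5p - 6); both groups contain (4r - 5p - 6), giving -(14r + 11k + 7p + 7)(4r - 5p - 6).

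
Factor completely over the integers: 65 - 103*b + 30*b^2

(5*b - 13)*(6*b - 5)

Need a pair with product 30·65 = 1950 and sum -103: that's -25 and -78.
Split the middle term: 30*b^2 - 25*b - 78*b + 65 = 5*b*(6*b - 5) - 13*(6*b - 5).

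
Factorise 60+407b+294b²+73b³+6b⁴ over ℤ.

(6b+1)(b+3)(b+4)(b+5)

By the rational root theorem, b = -4 is a root, so (b+4) divides it; the quotient is 6b³+49b²+98b+15.
Then b = -3 is a root, so (b+3) divides it; the quotient is 6b²+31b+5.
The remaining quadratic factors as (b+5)(6b+1).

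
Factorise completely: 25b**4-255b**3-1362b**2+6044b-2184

(5b-14)(5b-2)(b+6)(b-13)

Trying the rational-root candidates, b = 2/5 is a root, so (5b-2) is a factor; dividing leaves 5b**3-49b**2-292b+1092.
Continuing, b = 14/5 is a root, so (5b-14) is a factor; dividing leaves b**2-7b-78.
The remaining quadratic factors as (b-13)(b+6).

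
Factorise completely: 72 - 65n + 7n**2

Need a pair with product 7·72 = 504 and sum -65: that's -9 and -56.
Split the middle term: 7n**2 - 9n - 56n + 72 = n(7n - 9) - 8(7n - 9).

(7n - 9)(n - 8)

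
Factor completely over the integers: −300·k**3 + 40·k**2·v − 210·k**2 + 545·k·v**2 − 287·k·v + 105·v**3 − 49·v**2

−(10·k − 15·v + 7)·(5·k + v)·(6·k + 7·v)

Group: 5·k·(−60·k**2 + 20·k·v − 42·k + 105·v**2 − 49·v) + v·(−60·k**2 + 20·k·v − 42·k + 105·v**2 − 49·v); both groups contain (−60·k**2 + 20·k·v − 42·k + 105·v**2 − 49·v), so (5·k + v) is a factor with cofactor −60·k**2 + 20·k·v − 42·k + 105·v**2 − 49·v.
The cofactor groups again: −60·k**2 + 20·k·v − 42·k + 105·v**2 − 49·v = −6·k·(10·k − 15·v + 7) − 7·v·(10·k − 15·v + 7); both groups contain (10·k − 15·v + 7), giving −(6·k + 7·v)·(10·k − 15·v + 7).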